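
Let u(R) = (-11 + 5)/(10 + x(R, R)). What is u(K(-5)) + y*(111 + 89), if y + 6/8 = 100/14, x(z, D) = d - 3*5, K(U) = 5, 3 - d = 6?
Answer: 35821/28 ≈ 1279.3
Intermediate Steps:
d = -3 (d = 3 - 1*6 = 3 - 6 = -3)
x(z, D) = -18 (x(z, D) = -3 - 3*5 = -3 - 15 = -18)
y = 179/28 (y = -3/4 + 100/14 = -3/4 + 100*(1/14) = -3/4 + 50/7 = 179/28 ≈ 6.3929)
u(R) = 3/4 (u(R) = (-11 + 5)/(10 - 18) = -6/(-8) = -6*(-1/8) = 3/4)
u(K(-5)) + y*(111 + 89) = 3/4 + 179*(111 + 89)/28 = 3/4 + (179/28)*200 = 3/4 + 8950/7 = 35821/28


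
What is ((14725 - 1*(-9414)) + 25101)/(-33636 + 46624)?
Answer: 12310/3247 ≈ 3.7912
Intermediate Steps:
((14725 - 1*(-9414)) + 25101)/(-33636 + 46624) = ((14725 + 9414) + 25101)/12988 = (24139 + 25101)*(1/12988) = 49240*(1/12988) = 12310/3247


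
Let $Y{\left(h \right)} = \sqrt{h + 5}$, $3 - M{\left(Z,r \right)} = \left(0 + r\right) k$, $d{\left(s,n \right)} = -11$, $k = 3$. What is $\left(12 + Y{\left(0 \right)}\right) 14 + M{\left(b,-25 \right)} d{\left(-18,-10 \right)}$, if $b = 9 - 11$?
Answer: $-690 + 14 \sqrt{5} \approx -658.7$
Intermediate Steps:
$b = -2$ ($b = 9 - 11 = -2$)
$M{\left(Z,r \right)} = 3 - 3 r$ ($M{\left(Z,r \right)} = 3 - \left(0 + r\right) 3 = 3 - r 3 = 3 - 3 r$)
$Y{\left(h \right)} = \sqrt{5 + h}$
$\left(12 + Y{\left(0 \right)}\right) 14 + M{\left(b,-25 \right)} d{\left(-18,-10 \right)} = \left(12 + \sqrt{5 + 0}\right) 14 + \left(3 - -75\right) \left(-11\right) = \left(12 + \sqrt{5}\right) 14 + \left(3 + 75\right) \left(-11\right) = \left(168 + 14 \sqrt{5}\right) + 78 \left(-11\right) = \left(168 + 14 \sqrt{5}\right) - 858 = -690 + 14 \sqrt{5}$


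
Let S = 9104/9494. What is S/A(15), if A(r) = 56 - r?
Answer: 4552/194627 ≈ 0.023388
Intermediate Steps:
S = 4552/4747 (S = 9104*(1/9494) = 4552/4747 ≈ 0.95892)
S/A(15) = 4552/(4747*(56 - 1*15)) = 4552/(4747*(56 - 15)) = (4552/4747)/41 = (4552/4747)*(1/41) = 4552/194627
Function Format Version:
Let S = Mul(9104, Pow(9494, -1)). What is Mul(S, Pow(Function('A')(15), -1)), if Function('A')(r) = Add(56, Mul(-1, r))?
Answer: Rational(4552, 194627) ≈ 0.023388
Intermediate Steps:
S = Rational(4552, 4747) (S = Mul(9104, Rational(1, 9494)) = Rational(4552, 4747) ≈ 0.95892)
Mul(S, Pow(Function('A')(15), -1)) = Mul(Rational(4552, 4747), Pow(Add(56, Mul(-1, 15)), -1)) = Mul(Rational(4552, 4747), Pow(Add(56, -15), -1)) = Mul(Rational(4552, 4747), Pow(41, -1)) = Mul(Rational(4552, 4747), Rational(1, 41)) = Rational(4552, 194627)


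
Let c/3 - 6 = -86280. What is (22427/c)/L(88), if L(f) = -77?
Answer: 22427/19929294 ≈ 0.0011253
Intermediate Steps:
c = -258822 (c = 18 + 3*(-86280) = 18 - 258840 = -258822)
(22427/c)/L(88) = (22427/(-258822))/(-77) = (22427*(-1/258822))*(-1/77) = -22427/258822*(-1/77) = 22427/19929294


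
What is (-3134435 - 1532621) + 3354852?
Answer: -1312204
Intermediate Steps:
(-3134435 - 1532621) + 3354852 = -4667056 + 3354852 = -1312204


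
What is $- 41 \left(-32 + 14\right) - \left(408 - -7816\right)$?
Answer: $-7486$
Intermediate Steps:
$- 41 \left(-32 + 14\right) - \left(408 - -7816\right) = \left(-41\right) \left(-18\right) - \left(408 + 7816\right) = 738 - 8224 = -7486$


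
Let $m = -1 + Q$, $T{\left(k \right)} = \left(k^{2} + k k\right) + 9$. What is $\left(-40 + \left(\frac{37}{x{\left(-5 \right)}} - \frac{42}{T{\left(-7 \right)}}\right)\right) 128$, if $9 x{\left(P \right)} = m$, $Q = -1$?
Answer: $- \frac{2833600}{107} \approx -26482.0$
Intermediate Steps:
$T{\left(k \right)} = 9 + 2 k^{2}$ ($T{\left(k \right)} = \left(k^{2} + k^{2}\right) + 9 = 2 k^{2} + 9 = 9 + 2 k^{2}$)
$m = -2$ ($m = -1 - 1 = -2$)
$x{\left(P \right)} = - \frac{2}{9}$ ($x{\left(P \right)} = \frac{1}{9} \left(-2\right) = - \frac{2}{9}$)
$\left(-40 + \left(\frac{37}{x{\left(-5 \right)}} - \frac{42}{T{\left(-7 \right)}}\right)\right) 128 = \left(-40 - \left(\frac{333}{2} + \frac{42}{9 + 2 \left(-7\right)^{2}}\right)\right) 128 = \left(-40 - \left(\frac{333}{2} + \frac{42}{9 + 2 \cdot 49}\right)\right) 128 = \left(-40 - \left(\frac{333}{2} + \frac{42}{9 + 98}\right)\right) 128 = \left(-40 - \left(\frac{333}{2} + \frac{42}{107}\right)\right) 128 = \left(-40 - \frac{35715}{214}\right) 128 = \left(- \frac{44275}{214}\right) 128 = - \frac{2833600}{107}$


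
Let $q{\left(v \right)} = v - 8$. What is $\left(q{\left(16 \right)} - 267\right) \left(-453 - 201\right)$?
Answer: $169386$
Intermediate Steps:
$q{\left(v \right)} = -8 + v$
$\left(q{\left(16 \right)} - 267\right) \left(-453 - 201\right) = \left(\left(-8 + 16\right) - 267\right) \left(-453 - 201\right) = \left(8 - 267\right) \left(-654\right) = \left(-259\right) \left(-654\right) = 169386$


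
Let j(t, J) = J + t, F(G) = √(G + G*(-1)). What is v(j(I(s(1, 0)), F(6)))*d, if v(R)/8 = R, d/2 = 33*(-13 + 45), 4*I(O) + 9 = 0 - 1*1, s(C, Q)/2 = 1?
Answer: -42240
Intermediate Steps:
s(C, Q) = 2 (s(C, Q) = 2*1 = 2)
I(O) = -5/2 (I(O) = -9/4 + (0 - 1*1)/4 = -9/4 + (0 - 1)/4 = -9/4 + (¼)*(-1) = -9/4 - ¼ = -5/2)
F(G) = 0 (F(G) = √(G - G) = √0 = 0)
d = 2112 (d = 2*(33*(-13 + 45)) = 2*(33*32) = 2*1056 = 2112)
v(R) = 8*R
v(j(I(s(1, 0)), F(6)))*d = (8*(0 - 5/2))*2112 = (8*(-5/2))*2112 = -20*2112 = -42240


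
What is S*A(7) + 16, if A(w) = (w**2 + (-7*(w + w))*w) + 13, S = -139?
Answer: 86752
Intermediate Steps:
A(w) = 13 - 13*w**2 (A(w) = (w**2 + (-14*w)*w) + 13 = (w**2 - 14*w**2) + 13 = -13*w**2 + 13 = 13 - 13*w**2)
S*A(7) + 16 = -139*(13 - 13*7**2) + 16 = -139*(13 - 13*49) + 16 = -139*(13 - 637) + 16 = -139*(-624) + 16 = 86736 + 16 = 86752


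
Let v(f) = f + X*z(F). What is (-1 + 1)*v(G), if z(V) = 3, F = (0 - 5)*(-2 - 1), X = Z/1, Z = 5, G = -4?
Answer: 0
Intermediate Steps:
X = 5 (X = 5/1 = 5*1 = 5)
F = 15 (F = -5*(-3) = 15)
v(f) = 15 + f (v(f) = f + 5*3 = f + 15 = 15 + f)
(-1 + 1)*v(G) = (-1 + 1)*(15 - 4) = 0*11 = 0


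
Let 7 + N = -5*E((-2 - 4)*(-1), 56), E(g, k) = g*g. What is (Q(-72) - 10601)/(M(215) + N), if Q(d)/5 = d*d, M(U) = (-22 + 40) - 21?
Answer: -15319/190 ≈ -80.626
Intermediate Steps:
M(U) = -3 (M(U) = 18 - 21 = -3)
Q(d) = 5*d**2 (Q(d) = 5*(d*d) = 5*d**2)
E(g, k) = g**2
N = -187 (N = -7 - 5*(-2 - 4)**2 = -7 - 5*(-6*(-1))**2 = -7 - 5*6**2 = -7 - 5*36 = -7 - 180 = -187)
(Q(-72) - 10601)/(M(215) + N) = (5*(-72)**2 - 10601)/(-3 - 187) = (5*5184 - 10601)/(-190) = (25920 - 10601)*(-1/190) = 15319*(-1/190) = -15319/190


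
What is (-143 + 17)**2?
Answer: 15876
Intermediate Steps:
(-143 + 17)**2 = (-126)**2 = 15876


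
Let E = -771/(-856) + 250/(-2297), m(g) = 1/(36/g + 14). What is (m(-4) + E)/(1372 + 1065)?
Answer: 9751167/23958536920 ≈ 0.00040700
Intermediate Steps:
m(g) = 1/(14 + 36/g)
E = 1556987/1966232 (E = -771*(-1/856) + 250*(-1/2297) = 771/856 - 250/2297 = 1556987/1966232 ≈ 0.79186)
(m(-4) + E)/(1372 + 1065) = ((1/2)*(-4)/(18 + 7*(-4)) + 1556987/1966232)/(1372 + 1065) = ((1/2)*(-4)/(18 - 28) + 1556987/1966232)/2437 = ((1/2)*(-4)/(-10) + 1556987/1966232)*(1/2437) = ((1/2)*(-4)*(-1/10) + 1556987/1966232)*(1/2437) = (1/5 + 1556987/1966232)*(1/2437) = (9751167/9831160)*(1/2437) = 9751167/23958536920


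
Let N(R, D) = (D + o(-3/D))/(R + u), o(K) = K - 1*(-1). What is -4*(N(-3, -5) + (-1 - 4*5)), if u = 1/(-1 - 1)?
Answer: 2804/35 ≈ 80.114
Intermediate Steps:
u = -½ (u = 1/(-2) = -½ ≈ -0.50000)
o(K) = 1 + K (o(K) = K + 1 = 1 + K)
N(R, D) = (1 + D - 3/D)/(-½ + R) (N(R, D) = (D + (1 - 3/D))/(R - ½) = (1 + D - 3/D)/(-½ + R))
-4*(N(-3, -5) + (-1 - 4*5)) = -4*(2*(-3 - 5 + (-5)²)/(-5*(-1 + 2*(-3))) + (-1 - 4*5)) = -4*(2*(-⅕)*(-3 - 5 + 25)/(-1 - 6) + (-1 - 20)) = -4*(2*(-⅕)*17/(-7) - 21) = -4*(2*(-⅕)*(-⅐)*17 - 21) = -4*(34/35 - 21) = -4*(-701/35) = 2804/35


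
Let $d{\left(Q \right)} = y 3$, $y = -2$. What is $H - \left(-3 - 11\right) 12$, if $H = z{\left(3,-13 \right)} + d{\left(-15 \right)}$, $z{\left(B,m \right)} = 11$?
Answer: $173$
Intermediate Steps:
$d{\left(Q \right)} = -6$ ($d{\left(Q \right)} = \left(-2\right) 3 = -6$)
$H = 5$ ($H = 11 - 6 = 5$)
$H - \left(-3 - 11\right) 12 = 5 - \left(-3 - 11\right) 12 = 5 - \left(-14\right) 12 = 5 - -168 = 5 + 168 = 173$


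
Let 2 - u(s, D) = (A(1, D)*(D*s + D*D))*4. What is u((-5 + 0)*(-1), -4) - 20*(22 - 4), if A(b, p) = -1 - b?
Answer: -390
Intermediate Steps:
u(s, D) = 2 + 8*D² + 8*D*s (u(s, D) = 2 - (-1 - 1*1)*(D*s + D*D)*4 = 2 - (-1 - 1)*(D*s + D²)*4 = 2 - (-2*(D² + D*s))*4 = 2 - (-2*D² - 2*D*s)*4 = 2 - (-8*D² - 8*D*s) = 2 + (8*D² + 8*D*s) = 2 + 8*D² + 8*D*s)
u((-5 + 0)*(-1), -4) - 20*(22 - 4) = (2 + 8*(-4)² + 8*(-4)*((-5 + 0)*(-1))) - 20*(22 - 4) = (2 + 8*16 + 8*(-4)*(-5*(-1))) - 20*18 = (2 + 128 + 8*(-4)*5) - 360 = (2 + 128 - 160) - 360 = -30 - 360 = -390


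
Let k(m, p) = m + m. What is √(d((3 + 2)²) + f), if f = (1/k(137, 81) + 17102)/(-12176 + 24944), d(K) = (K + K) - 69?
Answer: I*√375256994413/145768 ≈ 4.2024*I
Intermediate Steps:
k(m, p) = 2*m
d(K) = -69 + 2*K (d(K) = 2*K - 69 = -69 + 2*K)
f = 1561983/1166144 (f = (1/(2*137) + 17102)/(-12176 + 24944) = (1/274 + 17102)/12768 = (1/274 + 17102)*(1/12768) = (4685949/274)*(1/12768) = 1561983/1166144 ≈ 1.3394)
√(d((3 + 2)²) + f) = √((-69 + 2*(3 + 2)²) + 1561983/1166144) = √((-69 + 2*5²) + 1561983/1166144) = √((-69 + 2*25) + 1561983/1166144) = √((-69 + 50) + 1561983/1166144) = √(-19 + 1561983/1166144) = √(-20594753/1166144) = I*√375256994413/145768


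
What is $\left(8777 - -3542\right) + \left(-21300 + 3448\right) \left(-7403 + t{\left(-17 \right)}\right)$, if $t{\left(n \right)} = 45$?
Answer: $131367335$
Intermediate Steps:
$\left(8777 - -3542\right) + \left(-21300 + 3448\right) \left(-7403 + t{\left(-17 \right)}\right) = \left(8777 - -3542\right) + \left(-21300 + 3448\right) \left(-7403 + 45\right) = \left(8777 + 3542\right) - -131355016 = 12319 + 131355016 = 131367335$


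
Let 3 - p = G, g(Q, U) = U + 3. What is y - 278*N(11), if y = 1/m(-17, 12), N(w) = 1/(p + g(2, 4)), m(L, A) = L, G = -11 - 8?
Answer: -4755/493 ≈ -9.6450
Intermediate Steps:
G = -19
g(Q, U) = 3 + U
p = 22 (p = 3 - 1*(-19) = 3 + 19 = 22)
N(w) = 1/29 (N(w) = 1/(22 + (3 + 4)) = 1/(22 + 7) = 1/29)
y = -1/17 (y = 1/(-17) = -1/17 ≈ -0.058824)
y - 278*N(11) = -1/17 - 278*1/29 = -1/17 - 278/29 = -4755/493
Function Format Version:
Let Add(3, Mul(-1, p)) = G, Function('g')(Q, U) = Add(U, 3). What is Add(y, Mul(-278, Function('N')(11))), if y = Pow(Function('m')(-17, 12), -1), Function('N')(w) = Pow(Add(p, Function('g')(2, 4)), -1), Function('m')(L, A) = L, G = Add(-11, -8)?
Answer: Rational(-4755, 493) ≈ -9.6450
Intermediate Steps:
G = -19
Function('g')(Q, U) = Add(3, U)
p = 22 (p = Add(3, Mul(-1, -19)) = Add(3, 19) = 22)
Function('N')(w) = Rational(1, 29) (Function('N')(w) = Pow(Add(22, Add(3, 4)), -1) = Pow(Add(22, 7), -1) = Pow(29, -1) = Rational(1, 29))
y = Rational(-1, 17) (y = Pow(-17, -1) = Rational(-1, 17) ≈ -0.058824)
Add(y, Mul(-278, Function('N')(11))) = Add(Rational(-1, 17), Mul(-278, Rational(1, 29))) = Add(Rational(-1, 17), Rational(-278, 29)) = Rational(-4755, 493)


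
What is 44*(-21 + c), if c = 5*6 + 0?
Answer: 396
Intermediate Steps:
c = 30 (c = 30 + 0 = 30)
44*(-21 + c) = 44*(-21 + 30) = 44*9 = 396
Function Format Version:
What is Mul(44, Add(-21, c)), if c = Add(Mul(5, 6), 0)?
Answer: 396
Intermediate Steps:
c = 30 (c = Add(30, 0) = 30)
Mul(44, Add(-21, c)) = Mul(44, Add(-21, 30)) = Mul(44, 9) = 396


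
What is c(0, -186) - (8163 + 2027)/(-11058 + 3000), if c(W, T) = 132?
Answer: 536923/4029 ≈ 133.26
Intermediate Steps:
c(0, -186) - (8163 + 2027)/(-11058 + 3000) = 132 - (8163 + 2027)/(-11058 + 3000) = 132 - 10190/(-8058) = 132 - 10190*(-1)/8058 = 132 - 1*(-5095/4029) = 132 + 5095/4029 = 536923/4029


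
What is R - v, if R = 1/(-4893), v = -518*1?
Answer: 2534573/4893 ≈ 518.00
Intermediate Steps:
v = -518
R = -1/4893 ≈ -0.00020437
R - v = -1/4893 - 1*(-518) = -1/4893 + 518 = 2534573/4893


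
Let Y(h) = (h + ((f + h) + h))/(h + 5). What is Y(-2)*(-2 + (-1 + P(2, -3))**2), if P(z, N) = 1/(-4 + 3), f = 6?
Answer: 0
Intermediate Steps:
P(z, N) = -1 (P(z, N) = 1/(-1) = -1)
Y(h) = (6 + 3*h)/(5 + h) (Y(h) = (h + ((6 + h) + h))/(h + 5) = (h + (6 + 2*h))/(5 + h) = (6 + 3*h)/(5 + h))
Y(-2)*(-2 + (-1 + P(2, -3))**2) = (3*(2 - 2)/(5 - 2))*(-2 + (-1 - 1)**2) = (3*0/3)*(-2 + (-2)**2) = (3*(1/3)*0)*(-2 + 4) = 0*2 = 0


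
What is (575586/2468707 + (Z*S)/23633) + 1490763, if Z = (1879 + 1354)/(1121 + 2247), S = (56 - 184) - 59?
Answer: 292933578653097206791/196499064124408 ≈ 1.4908e+6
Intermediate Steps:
S = -187 (S = -128 - 59 = -187)
Z = 3233/3368 ≈ 0.95992
(575586/2468707 + (Z*S)/23633) + 1490763 = (575586/2468707 + ((3233/3368)*(-187))/23633) + 1490763 = (575586*(1/2468707) - 604571/3368*1/23633) + 1490763 = (575586/2468707 - 604571/79595944) + 1490763 = 44321802363487/196499064124408 + 1490763 = 292933578653097206791/196499064124408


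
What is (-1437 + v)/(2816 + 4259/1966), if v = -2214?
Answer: -7177866/5540515 ≈ -1.2955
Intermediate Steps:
(-1437 + v)/(2816 + 4259/1966) = (-1437 - 2214)/(2816 + 4259/1966) = -3651/(2816 + 4259*(1/1966)) = -3651/(2816 + 4259/1966) = -3651/5540515/1966 = -3651*1966/5540515 = -7177866/5540515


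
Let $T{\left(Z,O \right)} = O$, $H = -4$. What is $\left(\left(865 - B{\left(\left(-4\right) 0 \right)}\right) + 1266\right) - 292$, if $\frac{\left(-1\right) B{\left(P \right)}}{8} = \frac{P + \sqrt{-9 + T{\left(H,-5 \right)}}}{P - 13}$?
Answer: $1839 - \frac{8 i \sqrt{14}}{13} \approx 1839.0 - 2.3026 i$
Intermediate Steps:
$B{\left(P \right)} = - \frac{8 \left(P + i \sqrt{14}\right)}{-13 + P}$ ($B{\left(P \right)} = - 8 \frac{P + \sqrt{-9 - 5}}{P - 13} = - 8 \frac{P + \sqrt{-14}}{-13 + P} = - 8 \frac{P + i \sqrt{14}}{-13 + P} = - \frac{8 \left(P + i \sqrt{14}\right)}{-13 + P}$)
$\left(\left(865 - B{\left(\left(-4\right) 0 \right)}\right) + 1266\right) - 292 = \left(\left(865 - \frac{8 \left(- \left(-4\right) 0 - i \sqrt{14}\right)}{-13 - 0}\right) + 1266\right) - 292 = \left(\left(865 - \frac{8 \left(\left(-1\right) 0 - i \sqrt{14}\right)}{-13 + 0}\right) + 1266\right) - 292 = \left(\left(865 - \frac{8 \left(0 - i \sqrt{14}\right)}{-13}\right) + 1266\right) - 292 = \left(\left(865 - 8 \left(- \frac{1}{13}\right) \left(- i \sqrt{14}\right)\right) + 1266\right) - 292 = \left(\left(865 - \frac{8 i \sqrt{14}}{13}\right) + 1266\right) - 292 = \left(2131 - \frac{8 i \sqrt{14}}{13}\right) - 292 = 1839 - \frac{8 i \sqrt{14}}{13}$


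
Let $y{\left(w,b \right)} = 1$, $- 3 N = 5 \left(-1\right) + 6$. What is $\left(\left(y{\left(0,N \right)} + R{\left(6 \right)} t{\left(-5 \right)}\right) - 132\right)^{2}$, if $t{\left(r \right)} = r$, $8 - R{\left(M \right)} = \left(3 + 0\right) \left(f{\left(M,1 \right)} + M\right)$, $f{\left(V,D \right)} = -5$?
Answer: $24336$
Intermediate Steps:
$N = - \frac{1}{3}$ ($N = - \frac{5 \left(-1\right) + 6}{3} = - \frac{-5 + 6}{3} = \left(- \frac{1}{3}\right) 1 = - \frac{1}{3} \approx -0.33333$)
$R{\left(M \right)} = 23 - 3 M$ ($R{\left(M \right)} = 8 - \left(3 + 0\right) \left(-5 + M\right) = 8 - 3 \left(-5 + M\right) = 8 - \left(-15 + 3 M\right) = 23 - 3 M$)
$\left(\left(y{\left(0,N \right)} + R{\left(6 \right)} t{\left(-5 \right)}\right) - 132\right)^{2} = \left(\left(1 + \left(23 - 18\right) \left(-5\right)\right) - 132\right)^{2} = \left(\left(1 + 5 \left(-5\right)\right) - 132\right)^{2} = \left(\left(1 - 25\right) - 132\right)^{2} = \left(-24 - 132\right)^{2} = \left(-156\right)^{2} = 24336$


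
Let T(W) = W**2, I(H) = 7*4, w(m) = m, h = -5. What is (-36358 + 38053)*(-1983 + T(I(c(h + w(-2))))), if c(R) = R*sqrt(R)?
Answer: -2032305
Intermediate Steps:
c(R) = R**(3/2)
I(H) = 28
(-36358 + 38053)*(-1983 + T(I(c(h + w(-2))))) = (-36358 + 38053)*(-1983 + 28**2) = 1695*(-1983 + 784) = 1695*(-1199) = -2032305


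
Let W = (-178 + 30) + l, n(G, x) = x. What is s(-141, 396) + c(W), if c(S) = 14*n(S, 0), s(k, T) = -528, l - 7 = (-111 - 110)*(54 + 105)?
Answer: -528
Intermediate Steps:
l = -35132 (l = 7 + (-111 - 110)*(54 + 105) = 7 - 221*159 = 7 - 35139 = -35132)
W = -35280 (W = (-178 + 30) - 35132 = -148 - 35132 = -35280)
c(S) = 0 (c(S) = 14*0 = 0)
s(-141, 396) + c(W) = -528 + 0 = -528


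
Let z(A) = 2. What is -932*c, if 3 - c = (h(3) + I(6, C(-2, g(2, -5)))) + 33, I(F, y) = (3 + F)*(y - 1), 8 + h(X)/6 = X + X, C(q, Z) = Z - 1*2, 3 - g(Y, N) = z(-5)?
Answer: 0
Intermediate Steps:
g(Y, N) = 1 (g(Y, N) = 3 - 1*2 = 3 - 2 = 1)
C(q, Z) = -2 + Z (C(q, Z) = Z - 2 = -2 + Z)
h(X) = -48 + 12*X (h(X) = -48 + 6*(X + X) = -48 + 6*(2*X) = -48 + 12*X)
I(F, y) = (-1 + y)*(3 + F) (I(F, y) = (3 + F)*(-1 + y) = (-1 + y)*(3 + F))
c = 0 (c = 3 - (((-48 + 12*3) + (-3 - 1*6 + 3*(-2 + 1) + 6*(-2 + 1))) + 33) = 3 - (((-48 + 36) + (-3 - 6 + 3*(-1) + 6*(-1))) + 33) = 3 - ((-12 + (-3 - 6 - 3 - 6)) + 33) = 3 - ((-12 - 18) + 33) = 3 - (-30 + 33) = 3 - 1*3 = 3 - 3 = 0)
-932*c = -932*0 = 0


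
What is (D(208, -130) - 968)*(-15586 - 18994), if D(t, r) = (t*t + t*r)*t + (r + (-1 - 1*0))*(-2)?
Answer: -116668977880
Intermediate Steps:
D(t, r) = 2 - 2*r + t*(t² + r*t) (D(t, r) = (t² + r*t)*t + (r + (-1 + 0))*(-2) = t*(t² + r*t) + (r - 1)*(-2) = t*(t² + r*t) + (-1 + r)*(-2) = t*(t² + r*t) + (2 - 2*r) = 2 - 2*r + t*(t² + r*t))
(D(208, -130) - 968)*(-15586 - 18994) = ((2 + 208³ - 2*(-130) - 130*208²) - 968)*(-15586 - 18994) = ((2 + 8998912 + 260 - 130*43264) - 968)*(-34580) = ((2 + 8998912 + 260 - 5624320) - 968)*(-34580) = (3374854 - 968)*(-34580) = 3373886*(-34580) = -116668977880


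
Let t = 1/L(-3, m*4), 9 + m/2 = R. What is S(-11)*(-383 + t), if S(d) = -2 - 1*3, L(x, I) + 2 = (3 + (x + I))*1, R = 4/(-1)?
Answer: 202995/106 ≈ 1915.0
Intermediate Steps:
R = -4 (R = 4*(-1) = -4)
m = -26 (m = -18 + 2*(-4) = -18 - 8 = -26)
L(x, I) = 1 + I + x (L(x, I) = -2 + (3 + (x + I))*1 = -2 + (3 + (I + x))*1 = -2 + (3 + I + x)*1 = -2 + (3 + I + x) = 1 + I + x)
S(d) = -5 (S(d) = -2 - 3 = -5)
t = -1/106 (t = 1/(1 - 26*4 - 3) = 1/(1 - 104 - 3) = 1/(-106) = -1/106 ≈ -0.0094340)
S(-11)*(-383 + t) = -5*(-383 - 1/106) = -5*(-40599/106) = 202995/106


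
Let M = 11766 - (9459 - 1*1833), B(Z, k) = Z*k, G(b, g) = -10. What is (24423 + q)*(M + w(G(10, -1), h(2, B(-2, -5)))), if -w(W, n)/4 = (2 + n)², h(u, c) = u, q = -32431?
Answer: -32640608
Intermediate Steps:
w(W, n) = -4*(2 + n)²
M = 4140 (M = 11766 - (9459 - 1833) = 11766 - 1*7626 = 11766 - 7626 = 4140)
(24423 + q)*(M + w(G(10, -1), h(2, B(-2, -5)))) = (24423 - 32431)*(4140 - 4*(2 + 2)²) = -8008*(4140 - 4*4²) = -8008*(4140 - 4*16) = -8008*(4140 - 64) = -8008*4076 = -32640608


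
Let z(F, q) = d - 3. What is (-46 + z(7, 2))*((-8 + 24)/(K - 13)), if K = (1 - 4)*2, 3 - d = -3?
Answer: 688/19 ≈ 36.211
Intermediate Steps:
d = 6 (d = 3 - 1*(-3) = 3 + 3 = 6)
z(F, q) = 3 (z(F, q) = 6 - 3 = 3)
K = -6 (K = -3*2 = -6)
(-46 + z(7, 2))*((-8 + 24)/(K - 13)) = (-46 + 3)*((-8 + 24)/(-6 - 13)) = -688/(-19) = -688*(-1)/19 = -43*(-16/19) = 688/19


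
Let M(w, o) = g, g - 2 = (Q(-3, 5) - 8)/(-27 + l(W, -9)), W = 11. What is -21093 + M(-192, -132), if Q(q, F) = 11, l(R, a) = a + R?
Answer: -527278/25 ≈ -21091.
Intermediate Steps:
l(R, a) = R + a
g = 47/25 (g = 2 + (11 - 8)/(-27 + (11 - 9)) = 2 + 3/(-27 + 2) = 2 + 3/(-25) = 2 + 3*(-1/25) = 2 - 3/25 = 47/25 ≈ 1.8800)
M(w, o) = 47/25
-21093 + M(-192, -132) = -21093 + 47/25 = -527278/25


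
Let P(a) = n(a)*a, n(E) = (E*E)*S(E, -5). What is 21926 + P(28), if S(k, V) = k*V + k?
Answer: -2436698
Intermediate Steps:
S(k, V) = k + V*k (S(k, V) = V*k + k = k + V*k)
n(E) = -4*E**3 (n(E) = (E*E)*(E*(1 - 5)) = E**2*(E*(-4)) = E**2*(-4*E) = -4*E**3)
P(a) = -4*a**4 (P(a) = (-4*a**3)*a = -4*a**4)
21926 + P(28) = 21926 - 4*28**4 = 21926 - 4*614656 = 21926 - 2458624 = -2436698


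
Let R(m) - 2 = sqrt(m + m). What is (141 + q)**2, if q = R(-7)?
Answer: (143 + I*sqrt(14))**2 ≈ 20435.0 + 1070.1*I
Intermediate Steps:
R(m) = 2 + sqrt(2)*sqrt(m) (R(m) = 2 + sqrt(m + m) = 2 + sqrt(2*m) = 2 + sqrt(2)*sqrt(m))
q = 2 + I*sqrt(14) (q = 2 + sqrt(2)*sqrt(-7) = 2 + sqrt(2)*(I*sqrt(7)) = 2 + I*sqrt(14) ≈ 2.0 + 3.7417*I)
(141 + q)**2 = (141 + (2 + I*sqrt(14)))**2 = (143 + I*sqrt(14))**2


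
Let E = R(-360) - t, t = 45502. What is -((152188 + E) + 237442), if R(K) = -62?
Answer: -344066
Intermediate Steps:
E = -45564 (E = -62 - 1*45502 = -62 - 45502 = -45564)
-((152188 + E) + 237442) = -((152188 - 45564) + 237442) = -(106624 + 237442) = -1*344066 = -344066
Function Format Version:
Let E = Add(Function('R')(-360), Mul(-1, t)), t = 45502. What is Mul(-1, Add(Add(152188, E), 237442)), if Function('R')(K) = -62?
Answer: -344066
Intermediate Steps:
E = -45564 (E = Add(-62, Mul(-1, 45502)) = Add(-62, -45502) = -45564)
Mul(-1, Add(Add(152188, E), 237442)) = Mul(-1, Add(Add(152188, -45564), 237442)) = Mul(-1, Add(106624, 237442)) = Mul(-1, 344066) = -344066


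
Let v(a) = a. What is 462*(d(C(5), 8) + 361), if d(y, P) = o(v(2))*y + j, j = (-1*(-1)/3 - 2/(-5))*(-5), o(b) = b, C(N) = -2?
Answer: 163240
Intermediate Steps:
j = -11/3 (j = (1*(⅓) - 2*(-⅕))*(-5) = (⅓ + ⅖)*(-5) = (11/15)*(-5) = -11/3 ≈ -3.6667)
d(y, P) = -11/3 + 2*y (d(y, P) = 2*y - 11/3 = -11/3 + 2*y)
462*(d(C(5), 8) + 361) = 462*((-11/3 + 2*(-2)) + 361) = 462*((-11/3 - 4) + 361) = 462*(-23/3 + 361) = 462*(1060/3) = 163240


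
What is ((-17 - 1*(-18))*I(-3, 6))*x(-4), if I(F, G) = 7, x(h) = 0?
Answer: 0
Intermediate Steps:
((-17 - 1*(-18))*I(-3, 6))*x(-4) = ((-17 - 1*(-18))*7)*0 = ((-17 + 18)*7)*0 = (1*7)*0 = 7*0 = 0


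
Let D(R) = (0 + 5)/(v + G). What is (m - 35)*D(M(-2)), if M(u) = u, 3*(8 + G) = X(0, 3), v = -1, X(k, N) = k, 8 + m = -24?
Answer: 335/9 ≈ 37.222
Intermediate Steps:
m = -32 (m = -8 - 24 = -32)
G = -8 (G = -8 + (⅓)*0 = -8 + 0 = -8)
D(R) = -5/9 (D(R) = (0 + 5)/(-1 - 8) = 5/(-9) = 5*(-⅑) = -5/9)
(m - 35)*D(M(-2)) = (-32 - 35)*(-5/9) = -67*(-5/9) = 335/9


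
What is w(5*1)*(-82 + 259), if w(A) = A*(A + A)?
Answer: 8850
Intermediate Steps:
w(A) = 2*A² (w(A) = A*(2*A) = 2*A²)
w(5*1)*(-82 + 259) = (2*(5*1)²)*(-82 + 259) = (2*5²)*177 = (2*25)*177 = 50*177 = 8850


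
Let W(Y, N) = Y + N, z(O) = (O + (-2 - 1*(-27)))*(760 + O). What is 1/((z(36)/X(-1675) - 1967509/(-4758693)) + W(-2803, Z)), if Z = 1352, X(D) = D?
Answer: -7970810775/11793413954258 ≈ -0.00067587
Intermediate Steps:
z(O) = (25 + O)*(760 + O) (z(O) = (O + (-2 + 27))*(760 + O) = (O + 25)*(760 + O) = (25 + O)*(760 + O))
W(Y, N) = N + Y
1/((z(36)/X(-1675) - 1967509/(-4758693)) + W(-2803, Z)) = 1/(((19000 + 36**2 + 785*36)/(-1675) - 1967509/(-4758693)) + (1352 - 2803)) = 1/(((19000 + 1296 + 28260)*(-1/1675) - 1967509*(-1/4758693)) - 1451) = 1/((48556*(-1/1675) + 1967509/4758693) - 1451) = 1/((-48556/1675 + 1967509/4758693) - 1451) = 1/(-227767519733/7970810775 - 1451) = 1/(-11793413954258/7970810775) = -7970810775/11793413954258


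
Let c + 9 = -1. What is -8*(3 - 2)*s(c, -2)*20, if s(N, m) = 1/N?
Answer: 16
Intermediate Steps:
c = -10 (c = -9 - 1 = -10)
-8*(3 - 2)*s(c, -2)*20 = -8*(3 - 2)/(-10)*20 = -8*(-1)/10*20 = -8*(-⅒)*20 = (⅘)*20 = 16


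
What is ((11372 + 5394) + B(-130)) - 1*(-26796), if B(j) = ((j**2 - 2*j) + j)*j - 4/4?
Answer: -2170339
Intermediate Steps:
B(j) = -1 + j*(j**2 - j) (B(j) = (j**2 - j)*j - 4*1/4 = j*(j**2 - j) - 1 = -1 + j*(j**2 - j))
((11372 + 5394) + B(-130)) - 1*(-26796) = ((11372 + 5394) + (-1 + (-130)**3 - 1*(-130)**2)) - 1*(-26796) = (16766 + (-1 - 2197000 - 1*16900)) + 26796 = (16766 + (-1 - 2197000 - 16900)) + 26796 = (16766 - 2213901) + 26796 = -2197135 + 26796 = -2170339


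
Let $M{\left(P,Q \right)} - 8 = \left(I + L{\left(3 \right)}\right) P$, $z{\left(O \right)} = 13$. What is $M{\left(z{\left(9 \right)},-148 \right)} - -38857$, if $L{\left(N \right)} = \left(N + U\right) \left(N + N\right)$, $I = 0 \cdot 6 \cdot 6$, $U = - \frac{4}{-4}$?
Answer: $39177$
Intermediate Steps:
$U = 1$ ($U = \left(-4\right) \left(- \frac{1}{4}\right) = 1$)
$I = 0$ ($I = 0 \cdot 6 = 0$)
$L{\left(N \right)} = 2 N \left(1 + N\right)$ ($L{\left(N \right)} = \left(N + 1\right) \left(N + N\right) = \left(1 + N\right) 2 N = 2 N \left(1 + N\right)$)
$M{\left(P,Q \right)} = 8 + 24 P$ ($M{\left(P,Q \right)} = 8 + \left(0 + 2 \cdot 3 \left(1 + 3\right)\right) P = 8 + \left(0 + 2 \cdot 3 \cdot 4\right) P = 8 + \left(0 + 24\right) P = 8 + 24 P$)
$M{\left(z{\left(9 \right)},-148 \right)} - -38857 = \left(8 + 24 \cdot 13\right) - -38857 = \left(8 + 312\right) + 38857 = 320 + 38857 = 39177$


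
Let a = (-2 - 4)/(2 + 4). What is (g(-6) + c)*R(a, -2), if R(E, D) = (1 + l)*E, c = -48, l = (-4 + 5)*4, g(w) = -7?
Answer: 275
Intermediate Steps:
l = 4 (l = 1*4 = 4)
a = -1 (a = -6/6 = -6*⅙ = -1)
R(E, D) = 5*E (R(E, D) = (1 + 4)*E = 5*E)
(g(-6) + c)*R(a, -2) = (-7 - 48)*(5*(-1)) = -55*(-5) = 275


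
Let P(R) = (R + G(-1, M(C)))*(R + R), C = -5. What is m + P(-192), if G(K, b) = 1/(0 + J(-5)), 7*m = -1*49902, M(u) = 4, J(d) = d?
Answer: 2333658/35 ≈ 66676.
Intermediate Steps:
m = -49902/7 (m = (-1*49902)/7 = (1/7)*(-49902) = -49902/7 ≈ -7128.9)
G(K, b) = -1/5 (G(K, b) = 1/(0 - 5) = 1/(-5) = -1/5)
P(R) = 2*R*(-1/5 + R) (P(R) = (R - 1/5)*(R + R) = (-1/5 + R)*(2*R) = 2*R*(-1/5 + R))
m + P(-192) = -49902/7 + (2/5)*(-192)*(-1 + 5*(-192)) = -49902/7 + (2/5)*(-192)*(-1 - 960) = -49902/7 + (2/5)*(-192)*(-961) = -49902/7 + 369024/5 = 2333658/35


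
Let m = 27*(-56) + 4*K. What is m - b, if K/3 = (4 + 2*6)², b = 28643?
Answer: -27083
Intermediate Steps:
K = 768 (K = 3*(4 + 2*6)² = 3*(4 + 12)² = 3*16² = 3*256 = 768)
m = 1560 (m = 27*(-56) + 4*768 = -1512 + 3072 = 1560)
m - b = 1560 - 1*28643 = 1560 - 28643 = -27083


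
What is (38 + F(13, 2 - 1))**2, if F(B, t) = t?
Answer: 1521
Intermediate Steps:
(38 + F(13, 2 - 1))**2 = (38 + (2 - 1))**2 = (38 + 1)**2 = 39**2 = 1521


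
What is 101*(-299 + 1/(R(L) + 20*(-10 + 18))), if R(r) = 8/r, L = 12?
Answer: -14555615/482 ≈ -30198.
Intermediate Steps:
101*(-299 + 1/(R(L) + 20*(-10 + 18))) = 101*(-299 + 1/(8/12 + 20*(-10 + 18))) = 101*(-299 + 1/(8*(1/12) + 20*8)) = 101*(-299 + 1/(⅔ + 160)) = 101*(-299 + 1/(482/3)) = 101*(-299 + 3/482) = 101*(-144115/482) = -14555615/482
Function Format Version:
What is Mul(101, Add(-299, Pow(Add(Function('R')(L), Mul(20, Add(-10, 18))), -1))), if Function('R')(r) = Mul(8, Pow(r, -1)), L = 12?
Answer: Rational(-14555615, 482) ≈ -30198.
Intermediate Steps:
Mul(101, Add(-299, Pow(Add(Function('R')(L), Mul(20, Add(-10, 18))), -1))) = Mul(101, Add(-299, Pow(Add(Mul(8, Pow(12, -1)), Mul(20, Add(-10, 18))), -1))) = Mul(101, Add(-299, Pow(Add(Mul(8, Rational(1, 12)), Mul(20, 8)), -1))) = Mul(101, Add(-299, Pow(Add(Rational(2, 3), 160), -1))) = Mul(101, Add(-299, Pow(Rational(482, 3), -1))) = Mul(101, Add(-299, Rational(3, 482))) = Mul(101, Rational(-144115, 482)) = Rational(-14555615, 482)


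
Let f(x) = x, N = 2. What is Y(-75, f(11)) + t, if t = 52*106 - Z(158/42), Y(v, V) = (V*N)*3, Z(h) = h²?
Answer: 2453657/441 ≈ 5563.8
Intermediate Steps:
Y(v, V) = 6*V (Y(v, V) = (V*2)*3 = (2*V)*3 = 6*V)
t = 2424551/441 (t = 52*106 - (158/42)² = 5512 - (158*(1/42))² = 5512 - (79/21)² = 5512 - 1*6241/441 = 5512 - 6241/441 = 2424551/441 ≈ 5497.8)
Y(-75, f(11)) + t = 6*11 + 2424551/441 = 66 + 2424551/441 = 2453657/441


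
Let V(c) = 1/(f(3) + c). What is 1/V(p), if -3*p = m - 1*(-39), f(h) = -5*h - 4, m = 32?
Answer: -128/3 ≈ -42.667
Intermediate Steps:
f(h) = -4 - 5*h
p = -71/3 (p = -(32 - 1*(-39))/3 = -(32 + 39)/3 = -⅓*71 = -71/3 ≈ -23.667)
V(c) = 1/(-19 + c) (V(c) = 1/((-4 - 5*3) + c) = 1/((-4 - 15) + c) = 1/(-19 + c))
1/V(p) = 1/(1/(-19 - 71/3)) = 1/(1/(-128/3)) = 1/(-3/128) = -128/3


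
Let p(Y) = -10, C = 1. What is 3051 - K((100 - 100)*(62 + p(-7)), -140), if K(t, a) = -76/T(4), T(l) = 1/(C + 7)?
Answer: 3659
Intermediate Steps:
T(l) = ⅛ (T(l) = 1/(1 + 7) = 1/8 = ⅛)
K(t, a) = -608 (K(t, a) = -76/⅛ = -76*8 = -608)
3051 - K((100 - 100)*(62 + p(-7)), -140) = 3051 - 1*(-608) = 3051 + 608 = 3659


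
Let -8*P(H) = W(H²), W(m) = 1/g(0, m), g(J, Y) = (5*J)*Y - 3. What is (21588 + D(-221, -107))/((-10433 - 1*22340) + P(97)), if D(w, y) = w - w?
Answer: -518112/786551 ≈ -0.65871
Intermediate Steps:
g(J, Y) = -3 + 5*J*Y (g(J, Y) = 5*J*Y - 3 = -3 + 5*J*Y)
D(w, y) = 0
W(m) = -⅓ (W(m) = 1/(-3 + 5*0*m) = 1/(-3 + 0) = 1/(-3) = -⅓)
P(H) = 1/24 (P(H) = -⅛*(-⅓) = 1/24)
(21588 + D(-221, -107))/((-10433 - 1*22340) + P(97)) = (21588 + 0)/((-10433 - 1*22340) + 1/24) = 21588/((-10433 - 22340) + 1/24) = 21588/(-32773 + 1/24) = 21588/(-786551/24) = 21588*(-24/786551) = -518112/786551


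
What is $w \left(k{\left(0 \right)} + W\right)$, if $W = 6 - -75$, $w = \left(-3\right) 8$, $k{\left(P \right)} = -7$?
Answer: $-1776$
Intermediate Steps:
$w = -24$
$W = 81$ ($W = 6 + 75 = 81$)
$w \left(k{\left(0 \right)} + W\right) = - 24 \left(-7 + 81\right) = \left(-24\right) 74 = -1776$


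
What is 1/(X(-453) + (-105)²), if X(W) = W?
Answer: 1/10572 ≈ 9.4589e-5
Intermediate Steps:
1/(X(-453) + (-105)²) = 1/(-453 + (-105)²) = 1/(-453 + 11025) = 1/10572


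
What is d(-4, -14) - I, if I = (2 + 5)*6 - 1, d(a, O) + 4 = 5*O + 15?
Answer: -100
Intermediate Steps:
d(a, O) = 11 + 5*O (d(a, O) = -4 + (5*O + 15) = -4 + (15 + 5*O) = 11 + 5*O)
I = 41 (I = 7*6 - 1 = 42 - 1 = 41)
d(-4, -14) - I = (11 + 5*(-14)) - 1*41 = (11 - 70) - 41 = -59 - 41 = -100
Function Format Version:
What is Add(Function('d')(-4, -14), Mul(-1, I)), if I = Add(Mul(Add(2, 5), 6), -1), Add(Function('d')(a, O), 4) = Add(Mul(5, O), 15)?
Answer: -100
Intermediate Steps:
Function('d')(a, O) = Add(11, Mul(5, O)) (Function('d')(a, O) = Add(-4, Add(Mul(5, O), 15)) = Add(-4, Add(15, Mul(5, O))) = Add(11, Mul(5, O)))
I = 41 (I = Add(Mul(7, 6), -1) = Add(42, -1) = 41)
Add(Function('d')(-4, -14), Mul(-1, I)) = Add(Add(11, Mul(5, -14)), Mul(-1, 41)) = Add(Add(11, -70), -41) = Add(-59, -41) = -100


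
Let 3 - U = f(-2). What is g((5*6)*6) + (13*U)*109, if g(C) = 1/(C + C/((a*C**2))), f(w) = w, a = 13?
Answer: 2984211425/421201 ≈ 7085.0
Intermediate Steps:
U = 5 (U = 3 - 1*(-2) = 3 + 2 = 5)
g(C) = 1/(C + 1/(13*C)) (g(C) = 1/(C + C/((13*C**2))) = 1/(C + C*(1/(13*C**2))) = 1/(C + 1/(13*C)))
g((5*6)*6) + (13*U)*109 = 13*((5*6)*6)/(1 + 13*((5*6)*6)**2) + (13*5)*109 = 13*(30*6)/(1 + 13*(30*6)**2) + 65*109 = 13*180/(1 + 13*180**2) + 7085 = 13*180/(1 + 13*32400) + 7085 = 13*180/(1 + 421200) + 7085 = 13*180/421201 + 7085 = 13*180*(1/421201) + 7085 = 2340/421201 + 7085 = 2984211425/421201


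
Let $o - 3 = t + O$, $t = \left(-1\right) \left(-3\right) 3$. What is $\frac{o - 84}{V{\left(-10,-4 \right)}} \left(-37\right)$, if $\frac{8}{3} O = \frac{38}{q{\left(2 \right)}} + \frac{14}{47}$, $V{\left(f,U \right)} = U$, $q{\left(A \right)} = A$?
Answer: $- \frac{900987}{1504} \approx -599.06$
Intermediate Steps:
$t = 9$ ($t = 3 \cdot 3 = 9$)
$O = \frac{2721}{376}$ ($O = \frac{3 \left(\frac{38}{2} + \frac{14}{47}\right)}{8} = \frac{3 \left(38 \cdot \frac{1}{2} + 14 \cdot \frac{1}{47}\right)}{8} = \frac{3 \left(19 + \frac{14}{47}\right)}{8} = \frac{3}{8} \cdot \frac{907}{47} = \frac{2721}{376} \approx 7.2367$)
$o = \frac{7233}{376}$ ($o = 3 + \left(9 + \frac{2721}{376}\right) = 3 + \frac{6105}{376} = \frac{7233}{376} \approx 19.237$)
$\frac{o - 84}{V{\left(-10,-4 \right)}} \left(-37\right) = \frac{\frac{7233}{376} - 84}{-4} \left(-37\right) = \left(- \frac{24351}{376}\right) \left(- \frac{1}{4}\right) \left(-37\right) = \frac{24351}{1504} \left(-37\right) = - \frac{900987}{1504}$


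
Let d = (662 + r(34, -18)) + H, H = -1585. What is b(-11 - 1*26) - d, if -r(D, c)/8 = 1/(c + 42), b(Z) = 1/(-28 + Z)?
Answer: 180047/195 ≈ 923.32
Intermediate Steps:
r(D, c) = -8/(42 + c) (r(D, c) = -8/(c + 42) = -8/(42 + c))
d = -2770/3 (d = (662 - 8/(42 - 18)) - 1585 = (662 - 8/24) - 1585 = (662 - 8*1/24) - 1585 = (662 - 1/3) - 1585 = 1985/3 - 1585 = -2770/3 ≈ -923.33)
b(-11 - 1*26) - d = 1/(-28 + (-11 - 1*26)) - 1*(-2770/3) = 1/(-28 + (-11 - 26)) + 2770/3 = 1/(-28 - 37) + 2770/3 = 1/(-65) + 2770/3 = -1/65 + 2770/3 = 180047/195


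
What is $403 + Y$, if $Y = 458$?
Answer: $861$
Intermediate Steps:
$403 + Y = 403 + 458 = 861$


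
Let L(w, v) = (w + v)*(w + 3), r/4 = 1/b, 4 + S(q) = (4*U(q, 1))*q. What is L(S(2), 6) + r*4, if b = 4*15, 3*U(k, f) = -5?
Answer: 7322/45 ≈ 162.71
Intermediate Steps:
U(k, f) = -5/3 (U(k, f) = (⅓)*(-5) = -5/3)
S(q) = -4 - 20*q/3 (S(q) = -4 + (4*(-5/3))*q = -4 - 20*q/3)
b = 60
r = 1/15 (r = 4/60 = 4*(1/60) = 1/15 ≈ 0.066667)
L(w, v) = (3 + w)*(v + w) (L(w, v) = (v + w)*(3 + w) = (3 + w)*(v + w))
L(S(2), 6) + r*4 = ((-4 - 20/3*2)² + 3*6 + 3*(-4 - 20/3*2) + 6*(-4 - 20/3*2)) + (1/15)*4 = ((-4 - 40/3)² + 18 + 3*(-4 - 40/3) + 6*(-4 - 40/3)) + 4/15 = ((-52/3)² + 18 + 3*(-52/3) + 6*(-52/3)) + 4/15 = (2704/9 + 18 - 52 - 104) + 4/15 = 1462/9 + 4/15 = 7322/45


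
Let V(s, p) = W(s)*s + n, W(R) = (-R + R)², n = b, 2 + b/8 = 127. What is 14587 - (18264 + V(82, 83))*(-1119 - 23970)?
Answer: 483329083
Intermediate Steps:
b = 1000 (b = -16 + 8*127 = -16 + 1016 = 1000)
n = 1000
W(R) = 0 (W(R) = 0² = 0)
V(s, p) = 1000 (V(s, p) = 0*s + 1000 = 0 + 1000 = 1000)
14587 - (18264 + V(82, 83))*(-1119 - 23970) = 14587 - (18264 + 1000)*(-1119 - 23970) = 14587 - 19264*(-25089) = 14587 - 1*(-483314496) = 14587 + 483314496 = 483329083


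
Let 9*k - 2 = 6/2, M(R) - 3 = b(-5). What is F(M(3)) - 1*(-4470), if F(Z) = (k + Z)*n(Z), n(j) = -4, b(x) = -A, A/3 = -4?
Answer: 39670/9 ≈ 4407.8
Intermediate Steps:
A = -12 (A = 3*(-4) = -12)
b(x) = 12 (b(x) = -1*(-12) = 12)
M(R) = 15 (M(R) = 3 + 12 = 15)
k = 5/9 (k = 2/9 + (6/2)/9 = 2/9 + (6*(1/2))/9 = 2/9 + (1/9)*3 = 2/9 + 1/3 = 5/9 ≈ 0.55556)
F(Z) = -20/9 - 4*Z (F(Z) = (5/9 + Z)*(-4) = -20/9 - 4*Z)
F(M(3)) - 1*(-4470) = (-20/9 - 4*15) - 1*(-4470) = (-20/9 - 60) + 4470 = -560/9 + 4470 = 39670/9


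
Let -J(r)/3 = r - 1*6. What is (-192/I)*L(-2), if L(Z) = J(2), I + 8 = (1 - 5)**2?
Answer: -288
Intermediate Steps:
J(r) = 18 - 3*r (J(r) = -3*(r - 1*6) = -3*(r - 6) = -3*(-6 + r) = 18 - 3*r)
I = 8 (I = -8 + (1 - 5)**2 = -8 + (-4)**2 = -8 + 16 = 8)
L(Z) = 12 (L(Z) = 18 - 3*2 = 18 - 6 = 12)
(-192/I)*L(-2) = -192/8*12 = -192*1/8*12 = -24*12 = -288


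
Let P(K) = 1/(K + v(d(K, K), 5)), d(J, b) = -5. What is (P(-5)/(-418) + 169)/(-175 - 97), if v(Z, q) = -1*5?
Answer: -706421/1136960 ≈ -0.62132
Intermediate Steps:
v(Z, q) = -5
P(K) = 1/(-5 + K) (P(K) = 1/(K - 5) = 1/(-5 + K))
(P(-5)/(-418) + 169)/(-175 - 97) = (1/(-5 - 5*(-418)) + 169)/(-175 - 97) = (-1/418/(-10) + 169)/(-272) = (-⅒*(-1/418) + 169)*(-1/272) = (1/4180 + 169)*(-1/272) = (706421/4180)*(-1/272) = -706421/1136960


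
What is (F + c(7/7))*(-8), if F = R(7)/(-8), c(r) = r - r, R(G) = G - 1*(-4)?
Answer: 11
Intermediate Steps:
R(G) = 4 + G (R(G) = G + 4 = 4 + G)
c(r) = 0
F = -11/8 (F = (4 + 7)/(-8) = 11*(-1/8) = -11/8 ≈ -1.3750)
(F + c(7/7))*(-8) = (-11/8 + 0)*(-8) = -11/8*(-8) = 11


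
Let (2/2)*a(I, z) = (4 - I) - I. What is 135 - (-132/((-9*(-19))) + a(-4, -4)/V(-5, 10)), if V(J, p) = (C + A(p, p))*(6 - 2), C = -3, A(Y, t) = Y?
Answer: 54002/399 ≈ 135.34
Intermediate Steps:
V(J, p) = -12 + 4*p (V(J, p) = (-3 + p)*(6 - 2) = (-3 + p)*4 = -12 + 4*p)
a(I, z) = 4 - 2*I (a(I, z) = (4 - I) - I = 4 - 2*I)
135 - (-132/((-9*(-19))) + a(-4, -4)/V(-5, 10)) = 135 - (-132/((-9*(-19))) + (4 - 2*(-4))/(-12 + 4*10)) = 135 - (-132/171 + (4 + 8)/(-12 + 40)) = 135 - (-132*1/171 + 12/28) = 135 - (-44/57 + 12*(1/28)) = 135 - (-44/57 + 3/7) = 135 - 1*(-137/399) = 135 + 137/399 = 54002/399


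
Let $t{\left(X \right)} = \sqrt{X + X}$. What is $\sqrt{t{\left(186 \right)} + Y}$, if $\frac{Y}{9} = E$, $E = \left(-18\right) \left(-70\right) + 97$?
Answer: $\sqrt{12213 + 2 \sqrt{93}} \approx 110.6$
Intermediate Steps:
$t{\left(X \right)} = \sqrt{2} \sqrt{X}$ ($t{\left(X \right)} = \sqrt{2 X} = \sqrt{2} \sqrt{X}$)
$E = 1357$ ($E = 1260 + 97 = 1357$)
$Y = 12213$ ($Y = 9 \cdot 1357 = 12213$)
$\sqrt{t{\left(186 \right)} + Y} = \sqrt{\sqrt{2} \sqrt{186} + 12213} = \sqrt{2 \sqrt{93} + 12213} = \sqrt{12213 + 2 \sqrt{93}}$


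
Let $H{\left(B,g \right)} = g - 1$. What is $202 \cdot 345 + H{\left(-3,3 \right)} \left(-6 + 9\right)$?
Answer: $69696$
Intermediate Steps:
$H{\left(B,g \right)} = -1 + g$
$202 \cdot 345 + H{\left(-3,3 \right)} \left(-6 + 9\right) = 202 \cdot 345 + \left(-1 + 3\right) \left(-6 + 9\right) = 69690 + 2 \cdot 3 = 69690 + 6 = 69696$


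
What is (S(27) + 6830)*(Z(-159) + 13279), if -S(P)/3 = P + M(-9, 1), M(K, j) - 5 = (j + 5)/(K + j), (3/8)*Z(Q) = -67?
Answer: 1058965445/12 ≈ 8.8247e+7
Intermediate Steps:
Z(Q) = -536/3 (Z(Q) = (8/3)*(-67) = -536/3)
M(K, j) = 5 + (5 + j)/(K + j) (M(K, j) = 5 + (j + 5)/(K + j) = 5 + (5 + j)/(K + j))
S(P) = -51/4 - 3*P (S(P) = -3*(P + (5 + 5*(-9) + 6*1)/(-9 + 1)) = -3*(P + (5 - 45 + 6)/(-8)) = -3*(P - 1/8*(-34)) = -3*(P + 17/4) = -3*(17/4 + P) = -51/4 - 3*P)
(S(27) + 6830)*(Z(-159) + 13279) = ((-51/4 - 3*27) + 6830)*(-536/3 + 13279) = ((-51/4 - 81) + 6830)*(39301/3) = (-375/4 + 6830)*(39301/3) = (26945/4)*(39301/3) = 1058965445/12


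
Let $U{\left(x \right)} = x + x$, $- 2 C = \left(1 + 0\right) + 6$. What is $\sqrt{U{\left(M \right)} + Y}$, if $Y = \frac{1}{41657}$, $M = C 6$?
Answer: $\frac{i \sqrt{72882795601}}{41657} \approx 6.4807 i$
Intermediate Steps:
$C = - \frac{7}{2}$ ($C = - \frac{\left(1 + 0\right) + 6}{2} = - \frac{1 + 6}{2} = \left(- \frac{1}{2}\right) 7 = - \frac{7}{2} \approx -3.5$)
$M = -21$ ($M = \left(- \frac{7}{2}\right) 6 = -21$)
$U{\left(x \right)} = 2 x$
$Y = \frac{1}{41657} \approx 2.4006 \cdot 10^{-5}$
$\sqrt{U{\left(M \right)} + Y} = \sqrt{2 \left(-21\right) + \frac{1}{41657}} = \sqrt{-42 + \frac{1}{41657}} = \sqrt{- \frac{1749593}{41657}} = \frac{i \sqrt{72882795601}}{41657}$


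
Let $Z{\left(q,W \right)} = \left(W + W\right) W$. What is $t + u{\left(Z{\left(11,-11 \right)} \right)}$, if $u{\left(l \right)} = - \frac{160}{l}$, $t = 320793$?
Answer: $\frac{38815873}{121} \approx 3.2079 \cdot 10^{5}$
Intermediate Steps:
$Z{\left(q,W \right)} = 2 W^{2}$ ($Z{\left(q,W \right)} = 2 W W = 2 W^{2}$)
$t + u{\left(Z{\left(11,-11 \right)} \right)} = 320793 - \frac{160}{2 \left(-11\right)^{2}} = 320793 - \frac{160}{2 \cdot 121} = 320793 - \frac{160}{242} = 320793 - \frac{80}{121} = \frac{38815873}{121}$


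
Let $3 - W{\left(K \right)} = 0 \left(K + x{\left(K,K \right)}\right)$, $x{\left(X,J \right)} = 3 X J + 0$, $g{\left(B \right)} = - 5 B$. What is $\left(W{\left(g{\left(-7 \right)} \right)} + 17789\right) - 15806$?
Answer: $1986$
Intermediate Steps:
$x{\left(X,J \right)} = 3 J X$ ($x{\left(X,J \right)} = 3 J X + 0 = 3 J X$)
$W{\left(K \right)} = 3$ ($W{\left(K \right)} = 3 - 0 \left(K + 3 K K\right) = 3 - 0 \left(K + 3 K^{2}\right) = 3 - 0 = 3 + 0 = 3$)
$\left(W{\left(g{\left(-7 \right)} \right)} + 17789\right) - 15806 = \left(3 + 17789\right) - 15806 = 17792 - 15806 = 1986$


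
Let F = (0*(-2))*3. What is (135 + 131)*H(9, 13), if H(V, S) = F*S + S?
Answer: 3458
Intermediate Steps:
F = 0 (F = 0*3 = 0)
H(V, S) = S (H(V, S) = 0*S + S = 0 + S = S)
(135 + 131)*H(9, 13) = (135 + 131)*13 = 266*13 = 3458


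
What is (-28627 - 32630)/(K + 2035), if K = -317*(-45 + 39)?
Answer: -61257/3937 ≈ -15.559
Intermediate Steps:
K = 1902 (K = -317*(-6) = 1902)
(-28627 - 32630)/(K + 2035) = (-28627 - 32630)/(1902 + 2035) = -61257/3937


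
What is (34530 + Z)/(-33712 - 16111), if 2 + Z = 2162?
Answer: -36690/49823 ≈ -0.73641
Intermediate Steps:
Z = 2160 (Z = -2 + 2162 = 2160)
(34530 + Z)/(-33712 - 16111) = (34530 + 2160)/(-33712 - 16111) = 36690/(-49823) = 36690*(-1/49823) = -36690/49823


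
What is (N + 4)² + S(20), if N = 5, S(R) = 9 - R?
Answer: 70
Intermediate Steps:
(N + 4)² + S(20) = (5 + 4)² + (9 - 1*20) = 9² + (9 - 20) = 81 - 11 = 70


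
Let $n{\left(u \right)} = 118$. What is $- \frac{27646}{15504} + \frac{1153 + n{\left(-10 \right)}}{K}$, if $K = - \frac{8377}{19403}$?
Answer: $- \frac{191289518447}{64938504} \approx -2945.7$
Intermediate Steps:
$K = - \frac{8377}{19403}$ ($K = \left(-8377\right) \frac{1}{19403} = - \frac{8377}{19403} \approx -0.43174$)
$- \frac{27646}{15504} + \frac{1153 + n{\left(-10 \right)}}{K} = - \frac{27646}{15504} + \frac{1153 + 118}{- \frac{8377}{19403}} = \left(-27646\right) \frac{1}{15504} + 1271 \left(- \frac{19403}{8377}\right) = - \frac{13823}{7752} - \frac{24661213}{8377} = - \frac{191289518447}{64938504}$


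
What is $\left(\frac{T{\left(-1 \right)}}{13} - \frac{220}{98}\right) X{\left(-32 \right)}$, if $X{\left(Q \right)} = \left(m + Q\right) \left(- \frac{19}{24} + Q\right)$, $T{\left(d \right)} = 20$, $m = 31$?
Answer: $- \frac{59025}{2548} \approx -23.165$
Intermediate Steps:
$X{\left(Q \right)} = \left(31 + Q\right) \left(- \frac{19}{24} + Q\right)$
$\left(\frac{T{\left(-1 \right)}}{13} - \frac{220}{98}\right) X{\left(-32 \right)} = \left(\frac{20}{13} - \frac{220}{98}\right) \left(- \frac{589}{24} + \left(-32\right)^{2} + \frac{725}{24} \left(-32\right)\right) = \left(20 \cdot \frac{1}{13} - \frac{110}{49}\right) \left(- \frac{589}{24} + 1024 - \frac{2900}{3}\right) = \left(\frac{20}{13} - \frac{110}{49}\right) \frac{787}{24} = \left(- \frac{450}{637}\right) \frac{787}{24} = - \frac{59025}{2548}$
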